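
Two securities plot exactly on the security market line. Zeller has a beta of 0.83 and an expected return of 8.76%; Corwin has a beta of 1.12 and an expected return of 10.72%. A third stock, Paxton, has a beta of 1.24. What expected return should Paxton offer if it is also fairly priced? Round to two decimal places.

11.53%

MRP (SML slope) = (10.72% − 8.76%) / (1.12 − 0.83) = 1.96% / 0.29 = 6.7586%
R_f (intercept) = 8.76% − 0.83 × 6.7586% = 3.1504%
E(R_Paxton) = R_f + β × MRP = 3.1504% + 1.24 × 6.7586% = 11.53%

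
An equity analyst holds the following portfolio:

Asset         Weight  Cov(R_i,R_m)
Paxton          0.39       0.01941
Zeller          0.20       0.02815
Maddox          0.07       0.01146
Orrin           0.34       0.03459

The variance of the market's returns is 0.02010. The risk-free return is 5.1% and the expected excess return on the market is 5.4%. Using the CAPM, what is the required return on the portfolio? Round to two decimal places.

β_Paxton = 0.01941 / 0.02010 = 0.9657
β_Zeller = 0.02815 / 0.02010 = 1.4005
β_Maddox = 0.01146 / 0.02010 = 0.5701
β_Orrin = 0.03459 / 0.02010 = 1.7209
β_P = Σ w_i β_i = 0.39×0.9657 + 0.20×1.4005 + 0.07×0.5701 + 0.34×1.7209 = 1.2817
E(R_P) = R_f + β_P × MRP = 5.1% + 1.2817 × 5.4% = 12.02%

12.02%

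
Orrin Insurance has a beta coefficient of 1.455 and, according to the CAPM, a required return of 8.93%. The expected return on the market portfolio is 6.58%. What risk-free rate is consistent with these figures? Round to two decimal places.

1.42%

E(R) = R_f + β(E(R_m) − R_f) = R_f(1 − β) + β·E(R_m)
8.93% = R_f × (1 − 1.455) + 1.455 × 6.58%
8.93% = R_f × -0.455 + 9.57390%
R_f = (8.93% − 9.57390%) / -0.455 = 1.42%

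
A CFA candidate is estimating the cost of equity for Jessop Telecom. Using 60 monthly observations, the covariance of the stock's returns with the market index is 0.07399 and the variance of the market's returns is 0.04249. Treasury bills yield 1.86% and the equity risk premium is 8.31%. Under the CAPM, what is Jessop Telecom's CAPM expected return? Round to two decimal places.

16.33%

β = Cov(R_i, R_m) / Var(R_m) = 0.07399 / 0.04249 = 1.7414
E(R) = R_f + β × MRP = 1.86% + 1.7414 × 8.31% = 16.33%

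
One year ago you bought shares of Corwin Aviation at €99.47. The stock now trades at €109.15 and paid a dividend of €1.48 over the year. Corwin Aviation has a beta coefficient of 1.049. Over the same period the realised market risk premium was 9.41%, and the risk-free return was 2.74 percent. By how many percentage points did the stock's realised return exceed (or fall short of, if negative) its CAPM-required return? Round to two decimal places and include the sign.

Realised HPR = (P1 + D1 − P0) / P0 = (109.15 + 1.48 − 99.47) / 99.47 = 11.16 / 99.47 = 11.2195%
CAPM required = R_f + β·MRP = 2.74% + 1.049 × 9.41% = 12.61109%
α = realised − required = 11.2195% − 12.61109% = -1.39%

-1.39%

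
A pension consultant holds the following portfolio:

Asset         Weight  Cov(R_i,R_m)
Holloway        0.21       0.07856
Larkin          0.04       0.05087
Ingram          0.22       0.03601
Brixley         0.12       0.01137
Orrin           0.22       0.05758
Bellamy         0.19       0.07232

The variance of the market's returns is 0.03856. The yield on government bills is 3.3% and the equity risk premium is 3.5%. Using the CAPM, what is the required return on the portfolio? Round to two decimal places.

8.22%

β_Holloway = 0.07856 / 0.03856 = 2.0373
β_Larkin = 0.05087 / 0.03856 = 1.3192
β_Ingram = 0.03601 / 0.03856 = 0.9339
β_Brixley = 0.01137 / 0.03856 = 0.2949
β_Orrin = 0.05758 / 0.03856 = 1.4933
β_Bellamy = 0.07232 / 0.03856 = 1.8755
β_P = Σ w_i β_i = 0.21×2.0373 + 0.04×1.3192 + 0.22×0.9339 + 0.12×0.2949 + 0.22×1.4933 + 0.19×1.8755 = 1.4063
E(R_P) = R_f + β_P × MRP = 3.3% + 1.4063 × 3.5% = 8.22%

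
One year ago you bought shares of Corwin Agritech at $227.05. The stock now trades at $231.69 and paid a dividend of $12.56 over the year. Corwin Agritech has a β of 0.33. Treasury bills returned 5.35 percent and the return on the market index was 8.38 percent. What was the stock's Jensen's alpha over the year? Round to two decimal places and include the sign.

+1.23%

Realised HPR = (P1 + D1 − P0) / P0 = (231.69 + 12.56 − 227.05) / 227.05 = 17.20 / 227.05 = 7.5754%
MRP = 8.38% − 5.35% = 3.03%
CAPM required = R_f + β·MRP = 5.35% + 0.33 × 3.03% = 6.3499%
α = realised − required = 7.5754% − 6.3499% = +1.23%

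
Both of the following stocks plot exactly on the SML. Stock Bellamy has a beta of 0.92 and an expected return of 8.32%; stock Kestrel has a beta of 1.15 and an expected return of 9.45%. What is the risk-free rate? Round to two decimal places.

Both satisfy E(R) = R_f + β·MRP, so the slope of the SML is
MRP = (9.45% − 8.32%) / (1.15 − 0.92) = 1.13% / 0.23 = 4.9130%
R_f = E(R_Bellamy) − β_Bellamy·MRP = 8.32% − 0.92 × 4.9130% = 3.8000%

3.80%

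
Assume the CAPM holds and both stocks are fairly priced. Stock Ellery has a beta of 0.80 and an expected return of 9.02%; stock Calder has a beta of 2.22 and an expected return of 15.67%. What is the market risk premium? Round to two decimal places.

Both satisfy E(R) = R_f + β·MRP, so the slope of the SML is
MRP = (15.67% − 9.02%) / (2.22 − 0.80) = 6.65% / 1.42 = 4.6831%

4.68%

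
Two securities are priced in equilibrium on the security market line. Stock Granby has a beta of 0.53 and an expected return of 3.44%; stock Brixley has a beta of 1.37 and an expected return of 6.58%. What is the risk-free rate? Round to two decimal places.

1.46%

Both satisfy E(R) = R_f + β·MRP, so the slope of the SML is
MRP = (6.58% − 3.44%) / (1.37 − 0.53) = 3.14% / 0.84 = 3.7381%
R_f = E(R_Granby) − β_Granby·MRP = 3.44% − 0.53 × 3.7381% = 1.4588%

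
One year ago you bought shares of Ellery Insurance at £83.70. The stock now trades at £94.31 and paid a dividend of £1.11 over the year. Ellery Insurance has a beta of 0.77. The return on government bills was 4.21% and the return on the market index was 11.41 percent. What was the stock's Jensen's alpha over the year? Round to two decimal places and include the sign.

+4.25%

Realised HPR = (P1 + D1 − P0) / P0 = (94.31 + 1.11 − 83.70) / 83.70 = 11.72 / 83.70 = 14.0024%
MRP = 11.41% − 4.21% = 7.20%
CAPM required = R_f + β·MRP = 4.21% + 0.77 × 7.20% = 9.7540%
α = realised − required = 14.0024% − 9.7540% = +4.25%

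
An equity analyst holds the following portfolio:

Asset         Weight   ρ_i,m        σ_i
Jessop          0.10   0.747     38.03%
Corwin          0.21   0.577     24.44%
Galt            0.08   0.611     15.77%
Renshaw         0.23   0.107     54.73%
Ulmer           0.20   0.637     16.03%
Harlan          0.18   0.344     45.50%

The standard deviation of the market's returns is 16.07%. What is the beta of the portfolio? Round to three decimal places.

0.795

β_Jessop = 0.747 × 38.03% / 16.07% = 1.7678
β_Corwin = 0.577 × 24.44% / 16.07% = 0.8775
β_Galt = 0.611 × 15.77% / 16.07% = 0.5996
β_Renshaw = 0.107 × 54.73% / 16.07% = 0.3644
β_Ulmer = 0.637 × 16.03% / 16.07% = 0.6354
β_Harlan = 0.344 × 45.50% / 16.07% = 0.9740
β_P = Σ w_i β_i = 0.10×1.7678 + 0.21×0.8775 + 0.08×0.5996 + 0.23×0.3644 + 0.20×0.6354 + 0.18×0.9740 = 0.7952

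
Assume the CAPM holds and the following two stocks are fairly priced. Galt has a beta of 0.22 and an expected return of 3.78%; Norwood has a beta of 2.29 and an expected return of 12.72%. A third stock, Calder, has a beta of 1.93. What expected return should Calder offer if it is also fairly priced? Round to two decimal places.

MRP (SML slope) = (12.72% − 3.78%) / (2.29 − 0.22) = 8.94% / 2.07 = 4.3188%
R_f (intercept) = 3.78% − 0.22 × 4.3188% = 2.8299%
E(R_Calder) = R_f + β × MRP = 2.8299% + 1.93 × 4.3188% = 11.17%

11.17%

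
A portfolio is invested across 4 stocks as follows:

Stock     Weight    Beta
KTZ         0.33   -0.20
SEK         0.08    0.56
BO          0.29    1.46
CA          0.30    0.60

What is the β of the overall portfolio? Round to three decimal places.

0.582

β_P = Σ w_i β_i = 0.33×-0.20 + 0.08×0.56 + 0.29×1.46 + 0.30×0.60 = 0.5822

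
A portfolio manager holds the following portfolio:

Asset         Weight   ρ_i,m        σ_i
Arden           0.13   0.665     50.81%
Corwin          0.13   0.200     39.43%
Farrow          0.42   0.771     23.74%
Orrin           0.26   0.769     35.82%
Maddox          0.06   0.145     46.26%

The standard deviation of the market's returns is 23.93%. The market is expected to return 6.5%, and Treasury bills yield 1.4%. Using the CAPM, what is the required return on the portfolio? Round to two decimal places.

β_Arden = 0.665 × 50.81% / 23.93% = 1.4120
β_Corwin = 0.200 × 39.43% / 23.93% = 0.3295
β_Farrow = 0.771 × 23.74% / 23.93% = 0.7649
β_Orrin = 0.769 × 35.82% / 23.93% = 1.1511
β_Maddox = 0.145 × 46.26% / 23.93% = 0.2803
β_P = Σ w_i β_i = 0.13×1.4120 + 0.13×0.3295 + 0.42×0.7649 + 0.26×1.1511 + 0.06×0.2803 = 0.8638
MRP = 6.5% − 1.4% = 5.10%
E(R_P) = R_f + β_P × MRP = 1.4% + 0.8638 × 5.1% = 5.81%

5.81%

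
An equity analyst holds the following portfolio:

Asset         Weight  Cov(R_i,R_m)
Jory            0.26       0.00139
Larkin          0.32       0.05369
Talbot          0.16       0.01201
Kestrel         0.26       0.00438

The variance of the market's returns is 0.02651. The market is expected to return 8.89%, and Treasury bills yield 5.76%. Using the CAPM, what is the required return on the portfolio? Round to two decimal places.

8.19%

β_Jory = 0.00139 / 0.02651 = 0.0524
β_Larkin = 0.05369 / 0.02651 = 2.0253
β_Talbot = 0.01201 / 0.02651 = 0.4530
β_Kestrel = 0.00438 / 0.02651 = 0.1652
β_P = Σ w_i β_i = 0.26×0.0524 + 0.32×2.0253 + 0.16×0.4530 + 0.26×0.1652 = 0.7772
MRP = 8.89% − 5.76% = 3.13%
E(R_P) = R_f + β_P × MRP = 5.76% + 0.7772 × 3.13% = 8.19%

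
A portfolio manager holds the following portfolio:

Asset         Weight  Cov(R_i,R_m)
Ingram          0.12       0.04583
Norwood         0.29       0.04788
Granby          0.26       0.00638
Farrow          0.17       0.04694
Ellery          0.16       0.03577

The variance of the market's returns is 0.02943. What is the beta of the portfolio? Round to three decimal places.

β_Ingram = 0.04583 / 0.02943 = 1.5573
β_Norwood = 0.04788 / 0.02943 = 1.6269
β_Granby = 0.00638 / 0.02943 = 0.2168
β_Farrow = 0.04694 / 0.02943 = 1.5950
β_Ellery = 0.03577 / 0.02943 = 1.2154
β_P = Σ w_i β_i = 0.12×1.5573 + 0.29×1.6269 + 0.26×0.2168 + 0.17×1.5950 + 0.16×1.2154 = 1.1807

1.181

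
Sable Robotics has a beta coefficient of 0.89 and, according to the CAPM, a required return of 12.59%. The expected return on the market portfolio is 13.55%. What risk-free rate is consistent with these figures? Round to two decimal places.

4.82%

E(R) = R_f + β(E(R_m) − R_f) = R_f(1 − β) + β·E(R_m)
12.59% = R_f × (1 − 0.89) + 0.89 × 13.55%
12.59% = R_f × 0.11 + 12.0595%
R_f = (12.59% − 12.0595%) / 0.11 = 4.82%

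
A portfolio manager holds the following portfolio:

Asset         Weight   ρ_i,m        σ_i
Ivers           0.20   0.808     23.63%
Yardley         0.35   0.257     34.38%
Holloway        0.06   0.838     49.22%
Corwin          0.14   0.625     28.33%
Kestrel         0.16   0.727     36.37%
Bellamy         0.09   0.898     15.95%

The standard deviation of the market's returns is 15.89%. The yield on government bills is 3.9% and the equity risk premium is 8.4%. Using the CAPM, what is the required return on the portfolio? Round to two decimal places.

13.09%

β_Ivers = 0.808 × 23.63% / 15.89% = 1.2016
β_Yardley = 0.257 × 34.38% / 15.89% = 0.5561
β_Holloway = 0.838 × 49.22% / 15.89% = 2.5957
β_Corwin = 0.625 × 28.33% / 15.89% = 1.1143
β_Kestrel = 0.727 × 36.37% / 15.89% = 1.6640
β_Bellamy = 0.898 × 15.95% / 15.89% = 0.9014
β_P = Σ w_i β_i = 0.20×1.2016 + 0.35×0.5561 + 0.06×2.5957 + 0.14×1.1143 + 0.16×1.6640 + 0.09×0.9014 = 1.0941
E(R_P) = R_f + β_P × MRP = 3.9% + 1.0941 × 8.4% = 13.09%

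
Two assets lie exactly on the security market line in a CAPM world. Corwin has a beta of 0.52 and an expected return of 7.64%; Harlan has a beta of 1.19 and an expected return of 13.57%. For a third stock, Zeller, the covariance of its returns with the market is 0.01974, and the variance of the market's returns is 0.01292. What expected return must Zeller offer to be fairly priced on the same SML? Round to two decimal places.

MRP = (13.57% − 7.64%) / (1.19 − 0.52) = 8.8507%
R_f = 7.64% − 0.52 × 8.8507% = 3.0376%
β_Zeller = Cov / Var(R_m) = 0.01974 / 0.01292 = 1.5279
E(R_Zeller) = R_f + β × MRP = 3.0376% + 1.5279 × 8.8507% = 16.56%

16.56%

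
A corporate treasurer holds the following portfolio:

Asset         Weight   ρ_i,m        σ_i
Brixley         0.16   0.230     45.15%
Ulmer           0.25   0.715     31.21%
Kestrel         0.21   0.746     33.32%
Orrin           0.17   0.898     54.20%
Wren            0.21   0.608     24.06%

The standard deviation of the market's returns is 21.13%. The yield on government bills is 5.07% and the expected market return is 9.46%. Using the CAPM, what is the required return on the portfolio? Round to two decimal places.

10.02%

β_Brixley = 0.230 × 45.15% / 21.13% = 0.4915
β_Ulmer = 0.715 × 31.21% / 21.13% = 1.0561
β_Kestrel = 0.746 × 33.32% / 21.13% = 1.1764
β_Orrin = 0.898 × 54.20% / 21.13% = 2.3034
β_Wren = 0.608 × 24.06% / 21.13% = 0.6923
β_P = Σ w_i β_i = 0.16×0.4915 + 0.25×1.0561 + 0.21×1.1764 + 0.17×2.3034 + 0.21×0.6923 = 1.1267
MRP = 9.46% − 5.07% = 4.39%
E(R_P) = R_f + β_P × MRP = 5.07% + 1.1267 × 4.39% = 10.02%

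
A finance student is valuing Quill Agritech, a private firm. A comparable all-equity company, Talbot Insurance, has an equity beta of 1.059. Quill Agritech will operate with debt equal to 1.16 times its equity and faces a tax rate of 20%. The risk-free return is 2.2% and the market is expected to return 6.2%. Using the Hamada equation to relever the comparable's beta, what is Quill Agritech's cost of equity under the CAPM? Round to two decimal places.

10.37%

β_L = β_U × [1 + (1 − t)(D/E)] = 1.059 × [1 + (1 − 0.20) × 1.16]
    = 1.059 × [1 + 0.80 × 1.16] = 1.059 × 1.9280 = 2.0418
MRP = 6.2% − 2.2% = 4.00%
E(R) = R_f + β_L × MRP = 2.2% + 2.0418 × 4.0% = 10.37%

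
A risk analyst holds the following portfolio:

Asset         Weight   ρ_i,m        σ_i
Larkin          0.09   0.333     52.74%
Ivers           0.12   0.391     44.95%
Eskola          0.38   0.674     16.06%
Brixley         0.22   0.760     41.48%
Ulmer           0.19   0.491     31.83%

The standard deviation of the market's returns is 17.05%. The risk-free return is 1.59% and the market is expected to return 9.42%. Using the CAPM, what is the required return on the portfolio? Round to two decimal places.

β_Larkin = 0.333 × 52.74% / 17.05% = 1.0301
β_Ivers = 0.391 × 44.95% / 17.05% = 1.0308
β_Eskola = 0.674 × 16.06% / 17.05% = 0.6349
β_Brixley = 0.760 × 41.48% / 17.05% = 1.8490
β_Ulmer = 0.491 × 31.83% / 17.05% = 0.9166
β_P = Σ w_i β_i = 0.09×1.0301 + 0.12×1.0308 + 0.38×0.6349 + 0.22×1.8490 + 0.19×0.9166 = 1.0386
MRP = 9.42% − 1.59% = 7.83%
E(R_P) = R_f + β_P × MRP = 1.59% + 1.0386 × 7.83% = 9.72%

9.72%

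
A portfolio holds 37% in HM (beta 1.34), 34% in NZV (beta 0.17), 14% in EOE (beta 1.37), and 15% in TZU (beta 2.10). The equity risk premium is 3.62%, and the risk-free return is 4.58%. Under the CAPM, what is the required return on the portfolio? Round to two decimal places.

β_P = Σ w_i β_i = 0.37×1.34 + 0.34×0.17 + 0.14×1.37 + 0.15×2.10 = 1.0604
E(R_P) = R_f + β_P × MRP = 4.58% + 1.0604 × 3.62% = 8.42%

8.42%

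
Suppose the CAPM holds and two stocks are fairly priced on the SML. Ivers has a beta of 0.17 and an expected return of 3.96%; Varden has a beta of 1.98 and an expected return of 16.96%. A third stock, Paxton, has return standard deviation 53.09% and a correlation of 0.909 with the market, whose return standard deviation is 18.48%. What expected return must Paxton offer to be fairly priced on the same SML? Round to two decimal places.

21.49%

MRP = (16.96% − 3.96%) / (1.98 − 0.17) = 7.1823%
R_f = 3.96% − 0.17 × 7.1823% = 2.7390%
β_Paxton = ρ·σ_i/σ_m = 0.909 × 53.09 / 18.48 = 2.6114
E(R_Paxton) = R_f + β × MRP = 2.7390% + 2.6114 × 7.1823% = 21.49%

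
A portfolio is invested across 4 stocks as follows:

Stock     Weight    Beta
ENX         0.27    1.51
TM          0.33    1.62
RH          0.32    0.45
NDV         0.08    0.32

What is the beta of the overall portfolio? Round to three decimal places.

1.112

β_P = Σ w_i β_i = 0.27×1.51 + 0.33×1.62 + 0.32×0.45 + 0.08×0.32 = 1.1119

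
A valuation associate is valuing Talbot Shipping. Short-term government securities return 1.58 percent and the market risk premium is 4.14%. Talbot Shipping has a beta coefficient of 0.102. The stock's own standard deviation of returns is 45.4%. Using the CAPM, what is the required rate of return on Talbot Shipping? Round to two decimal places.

2.00%

E(R) = R_f + β × MRP = 1.58% + 0.102 × 4.14% = 2.00%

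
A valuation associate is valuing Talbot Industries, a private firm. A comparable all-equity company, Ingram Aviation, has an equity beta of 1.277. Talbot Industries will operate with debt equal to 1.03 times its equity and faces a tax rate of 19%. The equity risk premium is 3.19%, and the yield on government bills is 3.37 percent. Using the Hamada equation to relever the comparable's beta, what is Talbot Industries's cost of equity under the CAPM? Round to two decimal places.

β_L = β_U × [1 + (1 − t)(D/E)] = 1.277 × [1 + (1 − 0.19) × 1.03]
    = 1.277 × [1 + 0.81 × 1.03] = 1.277 × 1.8343 = 2.3424
E(R) = R_f + β_L × MRP = 3.37% + 2.3424 × 3.19% = 10.84%

10.84%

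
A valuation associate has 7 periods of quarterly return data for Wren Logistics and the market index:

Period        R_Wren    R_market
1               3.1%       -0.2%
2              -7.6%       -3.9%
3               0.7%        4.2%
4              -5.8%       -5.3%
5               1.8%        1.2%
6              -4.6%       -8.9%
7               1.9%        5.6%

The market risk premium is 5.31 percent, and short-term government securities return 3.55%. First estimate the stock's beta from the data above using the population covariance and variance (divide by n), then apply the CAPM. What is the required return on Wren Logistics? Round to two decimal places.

6.94%

Mean R_i = (3.1 − 7.6 + 0.7 − 5.8 + 1.8 − 4.6 + 1.9) / 7 = -1.5000%
Mean R_m = (-0.2 − 3.9 + 4.2 − 5.3 + 1.2 − 8.9 + 5.6) / 7 = -1.0429%
Σ(R_i − R̄_i)(R_m − R̄_m) = 105.4900  ⇒  Cov = 105.4900 / 7 = 15.0700
Σ(R_m − R̄_m)² = 165.3771  ⇒  Var(R_m) = 165.3771 / 7 = 23.6253
β = Cov / Var(R_m) = 15.0700 / 23.6253 = 0.6379
E(R) = R_f + β × MRP = 3.55% + 0.6379 × 5.31% = 6.94%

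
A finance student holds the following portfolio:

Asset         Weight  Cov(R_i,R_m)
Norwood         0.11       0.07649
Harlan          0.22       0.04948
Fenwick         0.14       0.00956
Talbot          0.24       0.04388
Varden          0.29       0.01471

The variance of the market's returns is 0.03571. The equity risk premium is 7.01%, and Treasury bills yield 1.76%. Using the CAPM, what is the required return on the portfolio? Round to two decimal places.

8.72%

β_Norwood = 0.07649 / 0.03571 = 2.1420
β_Harlan = 0.04948 / 0.03571 = 1.3856
β_Fenwick = 0.00956 / 0.03571 = 0.2677
β_Talbot = 0.04388 / 0.03571 = 1.2288
β_Varden = 0.01471 / 0.03571 = 0.4119
β_P = Σ w_i β_i = 0.11×2.1420 + 0.22×1.3856 + 0.14×0.2677 + 0.24×1.2288 + 0.29×0.4119 = 0.9923
E(R_P) = R_f + β_P × MRP = 1.76% + 0.9923 × 7.01% = 8.72%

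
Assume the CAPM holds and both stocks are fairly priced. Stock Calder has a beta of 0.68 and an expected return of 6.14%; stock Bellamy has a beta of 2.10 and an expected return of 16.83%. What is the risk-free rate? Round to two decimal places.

Both satisfy E(R) = R_f + β·MRP, so the slope of the SML is
MRP = (16.83% − 6.14%) / (2.10 − 0.68) = 10.69% / 1.42 = 7.5282%
R_f = E(R_Calder) − β_Calder·MRP = 6.14% − 0.68 × 7.5282% = 1.0208%

1.02%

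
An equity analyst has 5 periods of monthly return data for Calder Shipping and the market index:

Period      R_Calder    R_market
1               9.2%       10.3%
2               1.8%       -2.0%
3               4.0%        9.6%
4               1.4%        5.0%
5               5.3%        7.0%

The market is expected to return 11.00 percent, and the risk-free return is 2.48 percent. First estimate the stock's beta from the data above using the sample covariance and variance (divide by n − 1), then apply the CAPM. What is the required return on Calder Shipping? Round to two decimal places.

6.32%

Mean R_i = (9.2 + 1.8 + 4.0 + 1.4 + 5.3) / 5 = 4.3400%
Mean R_m = (10.3 − 2.0 + 9.6 + 5.0 + 7.0) / 5 = 5.9800%
Σ(R_i − R̄_i)(R_m − R̄_m) = 43.8940  ⇒  Cov = 43.8940 / 4 = 10.9735
Σ(R_m − R̄_m)² = 97.4480  ⇒  Var(R_m) = 97.4480 / 4 = 24.3620
β = Cov / Var(R_m) = 10.9735 / 24.3620 = 0.4504
MRP = 11.00% − 2.48% = 8.52%
E(R) = R_f + β × MRP = 2.48% + 0.4504 × 8.52% = 6.32%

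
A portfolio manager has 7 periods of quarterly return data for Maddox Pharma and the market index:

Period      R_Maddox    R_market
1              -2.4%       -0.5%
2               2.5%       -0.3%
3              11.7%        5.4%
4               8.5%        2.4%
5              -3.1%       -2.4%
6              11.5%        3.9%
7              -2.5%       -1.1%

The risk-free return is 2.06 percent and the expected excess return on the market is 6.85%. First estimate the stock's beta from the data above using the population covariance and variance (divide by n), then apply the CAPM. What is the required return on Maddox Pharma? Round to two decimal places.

Mean R_i = (-2.4 + 2.5 + 11.7 + 8.5 − 3.1 + 11.5 − 2.5) / 7 = 3.7429%
Mean R_m = (-0.5 − 0.3 + 5.4 + 2.4 − 2.4 + 3.9 − 1.1) / 7 = 1.0571%
Σ(R_i − R̄_i)(R_m − R̄_m) = 111.3729  ⇒  Cov = 111.3729 / 7 = 15.9104
Σ(R_m − R̄_m)² = 49.6171  ⇒  Var(R_m) = 49.6171 / 7 = 7.0882
β = Cov / Var(R_m) = 15.9104 / 7.0882 = 2.2446
E(R) = R_f + β × MRP = 2.06% + 2.2446 × 6.85% = 17.44%

17.44%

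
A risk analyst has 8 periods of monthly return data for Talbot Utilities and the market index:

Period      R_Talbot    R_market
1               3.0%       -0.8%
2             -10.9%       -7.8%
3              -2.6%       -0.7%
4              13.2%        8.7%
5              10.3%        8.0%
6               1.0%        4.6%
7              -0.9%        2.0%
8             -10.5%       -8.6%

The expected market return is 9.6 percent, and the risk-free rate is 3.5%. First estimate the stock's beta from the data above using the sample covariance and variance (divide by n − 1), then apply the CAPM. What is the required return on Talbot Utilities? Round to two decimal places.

Mean R_i = (3.0 − 10.9 − 2.6 + 13.2 + 10.3 + 1.0 − 0.9 − 10.5) / 8 = 0.3250%
Mean R_m = (-0.8 − 7.8 − 0.7 + 8.7 + 8.0 + 4.6 + 2.0 − 8.6) / 8 = 0.6750%
Σ(R_i − R̄_i)(R_m − R̄_m) = 373.0250  ⇒  Cov = 373.0250 / 7 = 53.2893
Σ(R_m − R̄_m)² = 297.1350  ⇒  Var(R_m) = 297.1350 / 7 = 42.4479
β = Cov / Var(R_m) = 53.2893 / 42.4479 = 1.2554
MRP = 9.6% − 3.5% = 6.10%
E(R) = R_f + β × MRP = 3.5% + 1.2554 × 6.1% = 11.16%

11.16%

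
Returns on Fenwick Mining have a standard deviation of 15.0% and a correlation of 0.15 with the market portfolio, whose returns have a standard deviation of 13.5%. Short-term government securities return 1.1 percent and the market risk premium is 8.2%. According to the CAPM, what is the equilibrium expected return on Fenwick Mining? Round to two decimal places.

2.47%

β = ρ × σ_i / σ_m = 0.15 × 15.0% / 13.5% = 0.1667
E(R) = 1.1% + 0.1667 × 8.2% = 2.47%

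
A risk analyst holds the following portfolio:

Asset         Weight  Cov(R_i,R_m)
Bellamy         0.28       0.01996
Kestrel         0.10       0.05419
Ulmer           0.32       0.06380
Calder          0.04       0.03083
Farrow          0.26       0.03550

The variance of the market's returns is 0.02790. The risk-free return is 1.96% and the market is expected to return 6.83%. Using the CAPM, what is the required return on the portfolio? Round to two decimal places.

9.27%

β_Bellamy = 0.01996 / 0.02790 = 0.7154
β_Kestrel = 0.05419 / 0.02790 = 1.9423
β_Ulmer = 0.06380 / 0.02790 = 2.2867
β_Calder = 0.03083 / 0.02790 = 1.1050
β_Farrow = 0.03550 / 0.02790 = 1.2724
β_P = Σ w_i β_i = 0.28×0.7154 + 0.10×1.9423 + 0.32×2.2867 + 0.04×1.1050 + 0.26×1.2724 = 1.5013
MRP = 6.83% − 1.96% = 4.87%
E(R_P) = R_f + β_P × MRP = 1.96% + 1.5013 × 4.87% = 9.27%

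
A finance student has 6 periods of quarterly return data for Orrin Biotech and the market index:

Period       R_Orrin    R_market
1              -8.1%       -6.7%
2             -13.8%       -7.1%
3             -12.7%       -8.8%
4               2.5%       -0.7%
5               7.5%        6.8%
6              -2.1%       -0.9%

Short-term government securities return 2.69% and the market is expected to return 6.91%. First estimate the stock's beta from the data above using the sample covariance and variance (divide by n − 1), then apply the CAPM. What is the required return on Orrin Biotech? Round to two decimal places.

8.60%

Mean R_i = (-8.1 − 13.8 − 12.7 + 2.5 + 7.5 − 2.1) / 6 = -4.4500%
Mean R_m = (-6.7 − 7.1 − 8.8 − 0.7 + 6.8 − 0.9) / 6 = -2.9000%
Σ(R_i − R̄_i)(R_m − R̄_m) = 237.7200  ⇒  Cov = 237.7200 / 5 = 47.5440
Σ(R_m − R̄_m)² = 169.8200  ⇒  Var(R_m) = 169.8200 / 5 = 33.9640
β = Cov / Var(R_m) = 47.5440 / 33.9640 = 1.3998
MRP = 6.91% − 2.69% = 4.22%
E(R) = R_f + β × MRP = 2.69% + 1.3998 × 4.22% = 8.60%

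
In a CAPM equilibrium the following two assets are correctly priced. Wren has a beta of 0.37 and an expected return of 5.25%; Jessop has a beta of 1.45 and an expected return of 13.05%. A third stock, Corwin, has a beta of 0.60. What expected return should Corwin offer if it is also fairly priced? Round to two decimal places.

MRP (SML slope) = (13.05% − 5.25%) / (1.45 − 0.37) = 7.80% / 1.08 = 7.2222%
R_f (intercept) = 5.25% − 0.37 × 7.2222% = 2.5778%
E(R_Corwin) = R_f + β × MRP = 2.5778% + 0.60 × 7.2222% = 6.91%

6.91%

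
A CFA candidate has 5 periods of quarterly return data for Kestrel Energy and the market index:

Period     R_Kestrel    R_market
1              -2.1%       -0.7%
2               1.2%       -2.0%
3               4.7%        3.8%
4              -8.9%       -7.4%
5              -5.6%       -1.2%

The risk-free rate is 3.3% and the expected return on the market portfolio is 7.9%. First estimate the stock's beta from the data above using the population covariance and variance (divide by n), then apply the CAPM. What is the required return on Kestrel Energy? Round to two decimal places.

Mean R_i = (-2.1 + 1.2 + 4.7 − 8.9 − 5.6) / 5 = -2.1400%
Mean R_m = (-0.7 − 2.0 + 3.8 − 7.4 − 1.2) / 5 = -1.5000%
Σ(R_i − R̄_i)(R_m − R̄_m) = 73.4600  ⇒  Cov = 73.4600 / 5 = 14.6920
Σ(R_m − R̄_m)² = 63.8800  ⇒  Var(R_m) = 63.8800 / 5 = 12.7760
β = Cov / Var(R_m) = 14.6920 / 12.7760 = 1.1500
MRP = 7.9% − 3.3% = 4.60%
E(R) = R_f + β × MRP = 3.3% + 1.1500 × 4.6% = 8.59%

8.59%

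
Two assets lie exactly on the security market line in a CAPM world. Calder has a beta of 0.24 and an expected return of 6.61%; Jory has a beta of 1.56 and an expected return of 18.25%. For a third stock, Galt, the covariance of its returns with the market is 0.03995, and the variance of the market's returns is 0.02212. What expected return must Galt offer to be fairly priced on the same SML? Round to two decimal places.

20.42%

MRP = (18.25% − 6.61%) / (1.56 − 0.24) = 8.8182%
R_f = 6.61% − 0.24 × 8.8182% = 4.4936%
β_Galt = Cov / Var(R_m) = 0.03995 / 0.02212 = 1.8061
E(R_Galt) = R_f + β × MRP = 4.4936% + 1.8061 × 8.8182% = 20.42%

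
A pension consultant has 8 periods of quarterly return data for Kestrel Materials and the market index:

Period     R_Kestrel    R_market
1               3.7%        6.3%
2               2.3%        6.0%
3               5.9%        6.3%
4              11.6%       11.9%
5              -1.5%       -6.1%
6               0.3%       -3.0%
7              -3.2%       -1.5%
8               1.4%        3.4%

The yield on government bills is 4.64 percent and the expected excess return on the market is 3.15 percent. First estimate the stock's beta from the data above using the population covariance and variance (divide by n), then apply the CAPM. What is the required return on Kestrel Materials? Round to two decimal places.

Mean R_i = (3.7 + 2.3 + 5.9 + 11.6 − 1.5 + 0.3 − 3.2 + 1.4) / 8 = 2.5625%
Mean R_m = (6.3 + 6.0 + 6.3 + 11.9 − 6.1 − 3.0 − 1.5 + 3.4) / 8 = 2.9125%
Σ(R_i − R̄_i)(R_m − R̄_m) = 170.4238  ⇒  Cov = 170.4238 / 8 = 21.3030
Σ(R_m − R̄_m)² = 249.1488  ⇒  Var(R_m) = 249.1488 / 8 = 31.1436
β = Cov / Var(R_m) = 21.3030 / 31.1436 = 0.6840
E(R) = R_f + β × MRP = 4.64% + 0.6840 × 3.15% = 6.79%

6.79%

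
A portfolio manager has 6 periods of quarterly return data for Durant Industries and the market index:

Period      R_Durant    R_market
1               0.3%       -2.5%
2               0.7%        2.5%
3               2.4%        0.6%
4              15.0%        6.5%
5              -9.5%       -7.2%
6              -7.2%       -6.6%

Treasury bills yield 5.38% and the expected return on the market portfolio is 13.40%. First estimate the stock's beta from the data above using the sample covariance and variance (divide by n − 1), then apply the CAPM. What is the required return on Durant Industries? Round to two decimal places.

17.59%

Mean R_i = (0.3 + 0.7 + 2.4 + 15.0 − 9.5 − 7.2) / 6 = 0.2833%
Mean R_m = (-2.5 + 2.5 + 0.6 + 6.5 − 7.2 − 6.6) / 6 = -1.1167%
Σ(R_i − R̄_i)(R_m − R̄_m) = 217.7583  ⇒  Cov = 217.7583 / 5 = 43.5517
Σ(R_m − R̄_m)² = 143.0283  ⇒  Var(R_m) = 143.0283 / 5 = 28.6057
β = Cov / Var(R_m) = 43.5517 / 28.6057 = 1.5225
MRP = 13.40% − 5.38% = 8.02%
E(R) = R_f + β × MRP = 5.38% + 1.5225 × 8.02% = 17.59%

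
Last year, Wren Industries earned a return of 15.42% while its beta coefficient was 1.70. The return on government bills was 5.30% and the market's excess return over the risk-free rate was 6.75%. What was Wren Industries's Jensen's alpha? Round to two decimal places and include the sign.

CAPM benchmark = R_f + β(R_m − R_f) = 5.30% + 1.70 × 6.75% = 16.7750%
α = actual − benchmark = 15.42% − 16.7750% = -1.36%

-1.36%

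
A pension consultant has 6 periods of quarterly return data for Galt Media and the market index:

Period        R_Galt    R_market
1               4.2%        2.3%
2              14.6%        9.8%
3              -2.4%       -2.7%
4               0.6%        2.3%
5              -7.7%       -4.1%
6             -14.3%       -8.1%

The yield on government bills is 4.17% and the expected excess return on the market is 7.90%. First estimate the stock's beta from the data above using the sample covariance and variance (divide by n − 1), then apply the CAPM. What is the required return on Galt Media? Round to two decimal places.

16.55%

Mean R_i = (4.2 + 14.6 − 2.4 + 0.6 − 7.7 − 14.3) / 6 = -0.8333%
Mean R_m = (2.3 + 9.8 − 2.7 + 2.3 − 4.1 − 8.1) / 6 = -0.0833%
Σ(R_i − R̄_i)(R_m − R̄_m) = 307.5833  ⇒  Cov = 307.5833 / 5 = 61.5167
Σ(R_m − R̄_m)² = 196.2883  ⇒  Var(R_m) = 196.2883 / 5 = 39.2577
β = Cov / Var(R_m) = 61.5167 / 39.2577 = 1.5670
E(R) = R_f + β × MRP = 4.17% + 1.5670 × 7.90% = 16.55%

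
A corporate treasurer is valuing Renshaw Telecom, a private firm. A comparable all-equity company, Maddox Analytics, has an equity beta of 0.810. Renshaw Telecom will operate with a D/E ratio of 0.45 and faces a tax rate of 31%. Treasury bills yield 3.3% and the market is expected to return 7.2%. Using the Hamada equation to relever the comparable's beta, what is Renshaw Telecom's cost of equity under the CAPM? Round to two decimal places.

7.44%

β_L = β_U × [1 + (1 − t)(D/E)] = 0.810 × [1 + (1 − 0.31) × 0.45]
    = 0.810 × [1 + 0.69 × 0.45] = 0.810 × 1.3105 = 1.0615
MRP = 7.2% − 3.3% = 3.90%
E(R) = R_f + β_L × MRP = 3.3% + 1.0615 × 3.9% = 7.44%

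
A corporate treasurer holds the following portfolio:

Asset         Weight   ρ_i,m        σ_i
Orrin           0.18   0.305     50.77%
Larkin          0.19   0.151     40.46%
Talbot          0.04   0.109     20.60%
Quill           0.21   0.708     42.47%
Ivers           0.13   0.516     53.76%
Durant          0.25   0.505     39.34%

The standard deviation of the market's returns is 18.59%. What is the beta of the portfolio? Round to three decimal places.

β_Orrin = 0.305 × 50.77% / 18.59% = 0.8330
β_Larkin = 0.151 × 40.46% / 18.59% = 0.3286
β_Talbot = 0.109 × 20.60% / 18.59% = 0.1208
β_Quill = 0.708 × 42.47% / 18.59% = 1.6175
β_Ivers = 0.516 × 53.76% / 18.59% = 1.4922
β_Durant = 0.505 × 39.34% / 18.59% = 1.0687
β_P = Σ w_i β_i = 0.18×0.8330 + 0.19×0.3286 + 0.04×0.1208 + 0.21×1.6175 + 0.13×1.4922 + 0.25×1.0687 = 1.0180

1.018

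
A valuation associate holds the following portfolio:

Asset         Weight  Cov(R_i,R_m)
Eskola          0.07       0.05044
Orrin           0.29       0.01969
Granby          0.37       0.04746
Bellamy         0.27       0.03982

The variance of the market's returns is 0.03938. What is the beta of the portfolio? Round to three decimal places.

β_Eskola = 0.05044 / 0.03938 = 1.2809
β_Orrin = 0.01969 / 0.03938 = 0.5000
β_Granby = 0.04746 / 0.03938 = 1.2052
β_Bellamy = 0.03982 / 0.03938 = 1.0112
β_P = Σ w_i β_i = 0.07×1.2809 + 0.29×0.5000 + 0.37×1.2052 + 0.27×1.0112 = 0.9536

0.954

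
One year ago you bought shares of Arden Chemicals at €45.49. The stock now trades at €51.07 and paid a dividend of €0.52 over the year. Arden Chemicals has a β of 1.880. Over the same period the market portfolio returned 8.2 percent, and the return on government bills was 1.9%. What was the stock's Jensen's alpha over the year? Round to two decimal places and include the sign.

-0.33%

Realised HPR = (P1 + D1 − P0) / P0 = (51.07 + 0.52 − 45.49) / 45.49 = 6.10 / 45.49 = 13.4095%
MRP = 8.2% − 1.9% = 6.30%
CAPM required = R_f + β·MRP = 1.9% + 1.880 × 6.3% = 13.7440%
α = realised − required = 13.4095% − 13.7440% = -0.33%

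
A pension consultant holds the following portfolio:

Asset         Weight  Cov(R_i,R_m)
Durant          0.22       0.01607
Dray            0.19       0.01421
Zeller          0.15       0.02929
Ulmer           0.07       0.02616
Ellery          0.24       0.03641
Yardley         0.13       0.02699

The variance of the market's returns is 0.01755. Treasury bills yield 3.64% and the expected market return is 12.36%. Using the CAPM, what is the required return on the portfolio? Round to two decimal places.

β_Durant = 0.01607 / 0.01755 = 0.9157
β_Dray = 0.01421 / 0.01755 = 0.8097
β_Zeller = 0.02929 / 0.01755 = 1.6689
β_Ulmer = 0.02616 / 0.01755 = 1.4906
β_Ellery = 0.03641 / 0.01755 = 2.0746
β_Yardley = 0.02699 / 0.01755 = 1.5379
β_P = Σ w_i β_i = 0.22×0.9157 + 0.19×0.8097 + 0.15×1.6689 + 0.07×1.4906 + 0.24×2.0746 + 0.13×1.5379 = 1.4078
MRP = 12.36% − 3.64% = 8.72%
E(R_P) = R_f + β_P × MRP = 3.64% + 1.4078 × 8.72% = 15.92%

15.92%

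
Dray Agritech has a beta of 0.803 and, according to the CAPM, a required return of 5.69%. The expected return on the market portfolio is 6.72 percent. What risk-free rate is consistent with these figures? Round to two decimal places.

E(R) = R_f + β(E(R_m) − R_f) = R_f(1 − β) + β·E(R_m)
5.69% = R_f × (1 − 0.803) + 0.803 × 6.72%
5.69% = R_f × 0.197 + 5.39616%
R_f = (5.69% − 5.39616%) / 0.197 = 1.49%

1.49%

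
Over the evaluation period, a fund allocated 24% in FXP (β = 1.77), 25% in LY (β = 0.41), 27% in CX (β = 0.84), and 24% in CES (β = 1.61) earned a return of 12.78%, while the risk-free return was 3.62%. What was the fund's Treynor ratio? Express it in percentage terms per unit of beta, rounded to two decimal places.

8.03%

β_P = 0.24×1.77 + 0.25×0.41 + 0.27×0.84 + 0.24×1.61 = 1.1405
Treynor = (R_P − R_f) / β_P = (12.78% − 3.62%) / 1.1405 = 9.16% / 1.1405 = 8.03%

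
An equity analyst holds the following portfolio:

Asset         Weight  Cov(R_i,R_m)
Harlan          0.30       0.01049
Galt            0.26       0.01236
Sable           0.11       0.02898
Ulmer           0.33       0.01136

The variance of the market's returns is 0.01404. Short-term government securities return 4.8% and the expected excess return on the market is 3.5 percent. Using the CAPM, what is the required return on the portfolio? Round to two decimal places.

β_Harlan = 0.01049 / 0.01404 = 0.7472
β_Galt = 0.01236 / 0.01404 = 0.8803
β_Sable = 0.02898 / 0.01404 = 2.0641
β_Ulmer = 0.01136 / 0.01404 = 0.8091
β_P = Σ w_i β_i = 0.30×0.7472 + 0.26×0.8803 + 0.11×2.0641 + 0.33×0.8091 = 0.9471
E(R_P) = R_f + β_P × MRP = 4.8% + 0.9471 × 3.5% = 8.11%

8.11%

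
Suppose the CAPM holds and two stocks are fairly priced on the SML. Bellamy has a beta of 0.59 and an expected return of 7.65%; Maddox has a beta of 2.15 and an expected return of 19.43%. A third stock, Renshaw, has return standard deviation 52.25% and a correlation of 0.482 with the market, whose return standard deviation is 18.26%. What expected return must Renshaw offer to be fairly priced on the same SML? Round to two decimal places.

13.61%

MRP = (19.43% − 7.65%) / (2.15 − 0.59) = 7.5513%
R_f = 7.65% − 0.59 × 7.5513% = 3.1947%
β_Renshaw = ρ·σ_i/σ_m = 0.482 × 52.25 / 18.26 = 1.3792
E(R_Renshaw) = R_f + β × MRP = 3.1947% + 1.3792 × 7.5513% = 13.61%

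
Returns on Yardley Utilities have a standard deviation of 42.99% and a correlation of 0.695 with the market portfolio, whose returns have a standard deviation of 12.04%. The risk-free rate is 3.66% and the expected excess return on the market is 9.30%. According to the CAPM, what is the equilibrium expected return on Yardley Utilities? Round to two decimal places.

β = ρ × σ_i / σ_m = 0.695 × 42.99% / 12.04% = 2.4816
E(R) = 3.66% + 2.4816 × 9.30% = 26.74%

26.74%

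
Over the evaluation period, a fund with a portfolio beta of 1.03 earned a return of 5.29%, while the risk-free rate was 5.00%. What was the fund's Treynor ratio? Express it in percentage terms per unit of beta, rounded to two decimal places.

0.28%

Treynor = (R_P − R_f) / β_P = (5.29% − 5.00%) / 1.0300 = 0.29% / 1.0300 = 0.28%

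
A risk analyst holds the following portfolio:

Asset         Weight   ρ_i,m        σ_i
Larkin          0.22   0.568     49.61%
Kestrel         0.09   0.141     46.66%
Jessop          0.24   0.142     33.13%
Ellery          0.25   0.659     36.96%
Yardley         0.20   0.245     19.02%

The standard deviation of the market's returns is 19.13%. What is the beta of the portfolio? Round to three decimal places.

β_Larkin = 0.568 × 49.61% / 19.13% = 1.4730
β_Kestrel = 0.141 × 46.66% / 19.13% = 0.3439
β_Jessop = 0.142 × 33.13% / 19.13% = 0.2459
β_Ellery = 0.659 × 36.96% / 19.13% = 1.2732
β_Yardley = 0.245 × 19.02% / 19.13% = 0.2436
β_P = Σ w_i β_i = 0.22×1.4730 + 0.09×0.3439 + 0.24×0.2459 + 0.25×1.2732 + 0.20×0.2436 = 0.7810

0.781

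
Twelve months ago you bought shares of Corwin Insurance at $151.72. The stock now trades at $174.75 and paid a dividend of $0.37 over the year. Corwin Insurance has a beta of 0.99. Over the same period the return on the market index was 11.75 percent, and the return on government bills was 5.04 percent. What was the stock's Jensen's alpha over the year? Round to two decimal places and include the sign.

+3.74%

Realised HPR = (P1 + D1 − P0) / P0 = (174.75 + 0.37 − 151.72) / 151.72 = 23.40 / 151.72 = 15.4231%
MRP = 11.75% − 5.04% = 6.71%
CAPM required = R_f + β·MRP = 5.04% + 0.99 × 6.71% = 11.6829%
α = realised − required = 15.4231% − 11.6829% = +3.74%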